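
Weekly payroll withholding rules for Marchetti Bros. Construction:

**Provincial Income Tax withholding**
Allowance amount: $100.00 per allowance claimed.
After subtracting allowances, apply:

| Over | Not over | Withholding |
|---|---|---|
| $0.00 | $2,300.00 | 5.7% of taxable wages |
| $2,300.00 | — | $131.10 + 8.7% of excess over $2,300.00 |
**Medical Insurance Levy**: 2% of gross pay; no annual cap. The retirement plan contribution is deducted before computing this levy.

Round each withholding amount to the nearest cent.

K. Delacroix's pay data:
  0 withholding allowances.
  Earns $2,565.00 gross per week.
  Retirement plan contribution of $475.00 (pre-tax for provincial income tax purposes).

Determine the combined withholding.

Provincial Income Tax: taxable = $2,565.00 − $475.00 = $2,090.00
  5.7% × $2,090.00 = $119.13
Medical Insurance Levy: 2% × $2,090.00 = $41.80
Total: $119.13 + $41.80 = $160.93

$160.93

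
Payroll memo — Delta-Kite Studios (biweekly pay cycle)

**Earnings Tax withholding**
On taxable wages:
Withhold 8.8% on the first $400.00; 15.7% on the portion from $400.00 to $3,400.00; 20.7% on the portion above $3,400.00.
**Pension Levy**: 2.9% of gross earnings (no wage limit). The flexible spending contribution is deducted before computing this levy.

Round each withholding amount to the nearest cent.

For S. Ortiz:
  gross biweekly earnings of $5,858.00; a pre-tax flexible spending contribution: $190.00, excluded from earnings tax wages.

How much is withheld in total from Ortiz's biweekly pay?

Earnings Tax: taxable = $5,858.00 − $190.00 = $5,668.00
  $506.20 + 20.7% × ($5,668.00 − $3,400.00) = $506.20 + 20.7% × $2,268.00 = $975.68
Pension Levy: 2.9% × $5,668.00 = $164.37
Total: $975.68 + $164.37 = $1,140.05

$1,140.05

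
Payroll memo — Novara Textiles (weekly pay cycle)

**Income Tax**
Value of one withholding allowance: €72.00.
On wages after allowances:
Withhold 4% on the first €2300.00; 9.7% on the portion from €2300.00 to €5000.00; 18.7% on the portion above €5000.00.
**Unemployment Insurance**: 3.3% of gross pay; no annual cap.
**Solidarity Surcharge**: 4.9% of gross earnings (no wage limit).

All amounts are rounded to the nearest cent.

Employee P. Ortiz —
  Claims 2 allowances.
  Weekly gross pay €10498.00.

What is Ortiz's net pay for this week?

€8282.07

Income Tax: taxable = €10498.00 − 2×€72.00 = €10354.00
  €353.90 + 18.7% × (€10354.00 − €5000.00) = €353.90 + 18.7% × €5354.00 = €1355.10
Unemployment Insurance: 3.3% × €10498.00 = €346.43
Solidarity Surcharge: 4.9% × €10498.00 = €514.40
Total withheld: €1355.10 + €346.43 + €514.40 = €2215.93
Net pay: €10498.00 − €2215.93 = €8282.07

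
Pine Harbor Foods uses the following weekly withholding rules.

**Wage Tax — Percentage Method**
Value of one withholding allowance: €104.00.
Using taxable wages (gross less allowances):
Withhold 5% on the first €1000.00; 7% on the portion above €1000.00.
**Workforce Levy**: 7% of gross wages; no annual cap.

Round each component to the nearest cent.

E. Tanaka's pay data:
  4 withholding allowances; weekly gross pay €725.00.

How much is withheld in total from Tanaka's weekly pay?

Wage Tax: taxable = €725.00 − 4×€104.00 = €309.00
  5% × €309.00 = €15.45
Workforce Levy: 7% × €725.00 = €50.75
Total: €15.45 + €50.75 = €66.20

€66.20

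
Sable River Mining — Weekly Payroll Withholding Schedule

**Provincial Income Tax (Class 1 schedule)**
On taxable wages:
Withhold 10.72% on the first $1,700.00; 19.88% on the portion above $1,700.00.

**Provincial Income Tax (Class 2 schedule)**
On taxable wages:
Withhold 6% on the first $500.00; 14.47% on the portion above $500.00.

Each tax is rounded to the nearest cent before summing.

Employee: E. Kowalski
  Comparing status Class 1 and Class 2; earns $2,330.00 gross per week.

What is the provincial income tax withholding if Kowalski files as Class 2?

$294.80

Provincial Income Tax (Class 2): taxable = $2,330.00
  $30.00 + 14.47% × ($2,330.00 − $500.00) = $30.00 + 14.47% × $1,830.00 = $294.80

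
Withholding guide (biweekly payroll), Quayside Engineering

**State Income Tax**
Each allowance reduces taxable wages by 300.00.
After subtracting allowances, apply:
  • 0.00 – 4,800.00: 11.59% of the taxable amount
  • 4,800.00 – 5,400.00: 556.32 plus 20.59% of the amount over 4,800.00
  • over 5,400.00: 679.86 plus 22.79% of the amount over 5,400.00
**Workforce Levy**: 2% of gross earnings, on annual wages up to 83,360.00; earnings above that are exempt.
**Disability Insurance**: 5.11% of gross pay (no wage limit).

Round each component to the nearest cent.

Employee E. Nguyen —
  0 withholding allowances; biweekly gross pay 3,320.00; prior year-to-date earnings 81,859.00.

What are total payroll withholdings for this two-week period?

584.46

State Income Tax: taxable = 3,320.00
  11.59% × 3,320.00 = 384.79
Workforce Levy: cap 83,360.00 − YTD 81,859.00 = 1,501.00 subject; 2% × 1,501.00 = 30.02
Disability Insurance: 5.11% × 3,320.00 = 169.65
Total: 384.79 + 30.02 + 169.65 = 584.46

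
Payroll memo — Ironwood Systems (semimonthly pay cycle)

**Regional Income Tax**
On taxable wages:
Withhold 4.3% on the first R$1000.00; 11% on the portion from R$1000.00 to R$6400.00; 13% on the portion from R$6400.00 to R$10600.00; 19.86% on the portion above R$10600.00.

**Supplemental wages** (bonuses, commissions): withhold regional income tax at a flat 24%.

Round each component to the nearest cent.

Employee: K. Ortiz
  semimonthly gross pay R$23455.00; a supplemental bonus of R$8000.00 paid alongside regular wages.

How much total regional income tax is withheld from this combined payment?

R$5656.00

Regional Income Tax: taxable = R$23455.00
  R$1183.00 + 19.86% × (R$23455.00 − R$10600.00) = R$1183.00 + 19.86% × R$12855.00 = R$3736.00
Supplemental (24% flat on bonus): 24% × R$8000.00 = R$1920.00
Total regional income tax: R$3736.00 + R$1920.00 = R$5656.00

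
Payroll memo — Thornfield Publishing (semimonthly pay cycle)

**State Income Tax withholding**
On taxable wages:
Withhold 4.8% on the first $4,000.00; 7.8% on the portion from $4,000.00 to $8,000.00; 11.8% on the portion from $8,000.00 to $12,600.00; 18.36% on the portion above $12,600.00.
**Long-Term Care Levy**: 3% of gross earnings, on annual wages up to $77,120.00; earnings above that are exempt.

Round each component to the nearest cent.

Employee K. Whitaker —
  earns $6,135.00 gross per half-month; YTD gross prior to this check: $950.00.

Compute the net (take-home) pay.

$5,592.42

State Income Tax: taxable = $6,135.00
  $192.00 + 7.8% × ($6,135.00 − $4,000.00) = $192.00 + 7.8% × $2,135.00 = $358.53
Long-Term Care Levy: 3% × $6,135.00 = $184.05
Total withheld: $358.53 + $184.05 = $542.58
Net pay: $6,135.00 − $542.58 = $5,592.42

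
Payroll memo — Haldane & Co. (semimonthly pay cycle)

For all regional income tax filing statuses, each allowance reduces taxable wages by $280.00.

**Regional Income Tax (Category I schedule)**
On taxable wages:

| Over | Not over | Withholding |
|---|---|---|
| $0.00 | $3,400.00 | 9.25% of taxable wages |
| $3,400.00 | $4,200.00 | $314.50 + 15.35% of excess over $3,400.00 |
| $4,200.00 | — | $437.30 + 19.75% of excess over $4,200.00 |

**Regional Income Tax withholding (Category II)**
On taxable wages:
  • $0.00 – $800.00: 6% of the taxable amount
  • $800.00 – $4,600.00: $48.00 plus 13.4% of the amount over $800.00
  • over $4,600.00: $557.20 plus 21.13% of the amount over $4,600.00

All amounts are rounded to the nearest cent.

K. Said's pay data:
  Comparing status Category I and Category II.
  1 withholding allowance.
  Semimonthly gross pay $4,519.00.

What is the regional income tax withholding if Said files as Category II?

$508.83

Regional Income Tax (Category II): taxable = $4,519.00 − 1×$280.00 = $4,239.00
  $48.00 + 13.4% × ($4,239.00 − $800.00) = $48.00 + 13.4% × $3,439.00 = $508.83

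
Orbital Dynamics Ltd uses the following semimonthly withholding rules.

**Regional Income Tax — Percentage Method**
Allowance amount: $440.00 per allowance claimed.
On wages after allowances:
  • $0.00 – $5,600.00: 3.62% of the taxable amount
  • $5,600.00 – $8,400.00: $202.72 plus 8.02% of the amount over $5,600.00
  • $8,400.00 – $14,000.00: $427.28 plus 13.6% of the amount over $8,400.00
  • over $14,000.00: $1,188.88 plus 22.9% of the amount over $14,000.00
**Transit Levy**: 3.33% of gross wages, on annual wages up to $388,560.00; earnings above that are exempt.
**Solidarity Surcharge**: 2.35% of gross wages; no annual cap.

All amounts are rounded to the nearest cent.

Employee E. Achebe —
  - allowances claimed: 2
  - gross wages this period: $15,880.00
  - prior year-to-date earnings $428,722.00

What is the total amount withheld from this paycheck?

Regional Income Tax: taxable = $15,880.00 − 2×$440.00 = $15,000.00
  $1,188.88 + 22.9% × ($15,000.00 − $14,000.00) = $1,188.88 + 22.9% × $1,000.00 = $1,417.88
Transit Levy: YTD $428,722.00 ≥ cap $388,560.00 → $0.00
Solidarity Surcharge: 2.35% × $15,880.00 = $373.18
Total: $1,417.88 + $0.00 + $373.18 = $1,791.06

$1,791.06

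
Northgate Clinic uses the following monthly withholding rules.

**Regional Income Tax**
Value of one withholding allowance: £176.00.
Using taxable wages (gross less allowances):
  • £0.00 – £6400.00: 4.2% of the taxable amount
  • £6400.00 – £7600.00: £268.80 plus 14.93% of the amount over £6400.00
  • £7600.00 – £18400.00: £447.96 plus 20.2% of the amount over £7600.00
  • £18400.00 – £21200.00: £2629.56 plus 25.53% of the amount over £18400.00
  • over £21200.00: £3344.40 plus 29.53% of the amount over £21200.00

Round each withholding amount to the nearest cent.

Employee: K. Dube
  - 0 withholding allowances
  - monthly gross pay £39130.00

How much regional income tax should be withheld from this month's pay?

£8639.13

Regional Income Tax: taxable = £39130.00
  £3344.40 + 29.53% × (£39130.00 − £21200.00) = £3344.40 + 29.53% × £17930.00 = £8639.13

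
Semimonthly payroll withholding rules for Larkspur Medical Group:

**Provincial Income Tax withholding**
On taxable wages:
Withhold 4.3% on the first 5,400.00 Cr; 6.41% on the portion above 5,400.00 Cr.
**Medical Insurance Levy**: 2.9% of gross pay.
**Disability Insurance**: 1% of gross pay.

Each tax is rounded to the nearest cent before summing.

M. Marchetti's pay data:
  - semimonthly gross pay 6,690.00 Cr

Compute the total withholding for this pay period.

575.80 Cr

Provincial Income Tax: taxable = 6,690.00 Cr
  232.20 Cr + 6.41% × (6,690.00 Cr − 5,400.00 Cr) = 232.20 Cr + 6.41% × 1,290.00 Cr = 314.89 Cr
Medical Insurance Levy: 2.9% × 6,690.00 Cr = 194.01 Cr
Disability Insurance: 1% × 6,690.00 Cr = 66.90 Cr
Total: 314.89 Cr + 194.01 Cr + 66.90 Cr = 575.80 Cr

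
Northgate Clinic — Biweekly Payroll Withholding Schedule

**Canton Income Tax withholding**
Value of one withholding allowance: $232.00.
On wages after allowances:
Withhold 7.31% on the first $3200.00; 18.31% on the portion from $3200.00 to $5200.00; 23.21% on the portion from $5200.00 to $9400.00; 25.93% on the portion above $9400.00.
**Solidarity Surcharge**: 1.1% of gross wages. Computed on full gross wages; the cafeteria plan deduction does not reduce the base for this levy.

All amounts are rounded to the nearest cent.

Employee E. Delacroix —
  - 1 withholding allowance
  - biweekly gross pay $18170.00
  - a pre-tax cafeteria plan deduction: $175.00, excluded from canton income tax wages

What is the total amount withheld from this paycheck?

Canton Income Tax: taxable = $18170.00 − $175.00 − 1×$232.00 = $17763.00
  $1574.94 + 25.93% × ($17763.00 − $9400.00) = $1574.94 + 25.93% × $8363.00 = $3743.47
Solidarity Surcharge: 1.1% × $18170.00 = $199.87
Total: $3743.47 + $199.87 = $3943.34

$3943.34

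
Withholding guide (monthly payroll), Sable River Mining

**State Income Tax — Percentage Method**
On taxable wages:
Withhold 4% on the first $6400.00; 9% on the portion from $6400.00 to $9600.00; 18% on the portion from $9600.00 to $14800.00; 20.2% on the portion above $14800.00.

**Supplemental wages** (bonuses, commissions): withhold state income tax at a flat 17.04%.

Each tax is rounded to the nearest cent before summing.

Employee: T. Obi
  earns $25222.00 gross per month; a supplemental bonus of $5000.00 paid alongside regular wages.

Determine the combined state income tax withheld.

State Income Tax: taxable = $25222.00
  $1480.00 + 20.2% × ($25222.00 − $14800.00) = $1480.00 + 20.2% × $10422.00 = $3585.24
Supplemental (17.04% flat on bonus): 17.04% × $5000.00 = $852.00
Total state income tax: $3585.24 + $852.00 = $4437.24

$4437.24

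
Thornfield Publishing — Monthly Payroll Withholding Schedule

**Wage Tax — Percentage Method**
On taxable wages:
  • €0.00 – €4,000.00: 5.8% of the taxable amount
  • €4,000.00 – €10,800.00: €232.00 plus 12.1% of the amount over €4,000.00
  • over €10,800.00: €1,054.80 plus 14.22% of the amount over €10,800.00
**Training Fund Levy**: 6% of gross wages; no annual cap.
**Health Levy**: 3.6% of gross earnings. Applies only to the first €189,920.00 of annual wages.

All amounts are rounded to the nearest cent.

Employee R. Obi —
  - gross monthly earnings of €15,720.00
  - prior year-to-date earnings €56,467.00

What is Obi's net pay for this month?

Wage Tax: taxable = €15,720.00
  €1,054.80 + 14.22% × (€15,720.00 − €10,800.00) = €1,054.80 + 14.22% × €4,920.00 = €1,754.42
Training Fund Levy: 6% × €15,720.00 = €943.20
Health Levy: 3.6% × €15,720.00 = €565.92
Total withheld: €1,754.42 + €943.20 + €565.92 = €3,263.54
Net pay: €15,720.00 − €3,263.54 = €12,456.46

€12,456.46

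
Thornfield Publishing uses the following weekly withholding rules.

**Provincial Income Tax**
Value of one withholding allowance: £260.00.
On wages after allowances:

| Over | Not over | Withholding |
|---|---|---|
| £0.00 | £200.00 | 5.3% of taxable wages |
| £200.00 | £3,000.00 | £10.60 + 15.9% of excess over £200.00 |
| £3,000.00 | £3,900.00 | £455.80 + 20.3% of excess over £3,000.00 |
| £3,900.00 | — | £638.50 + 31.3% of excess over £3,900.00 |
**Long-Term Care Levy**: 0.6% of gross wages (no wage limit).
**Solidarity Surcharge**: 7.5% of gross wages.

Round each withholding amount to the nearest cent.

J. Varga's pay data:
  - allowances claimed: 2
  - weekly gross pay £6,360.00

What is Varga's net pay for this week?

Provincial Income Tax: taxable = £6,360.00 − 2×£260.00 = £5,840.00
  £638.50 + 31.3% × (£5,840.00 − £3,900.00) = £638.50 + 31.3% × £1,940.00 = £1,245.72
Long-Term Care Levy: 0.6% × £6,360.00 = £38.16
Solidarity Surcharge: 7.5% × £6,360.00 = £477.00
Total withheld: £1,245.72 + £38.16 + £477.00 = £1,760.88
Net pay: £6,360.00 − £1,760.88 = £4,599.12

£4,599.12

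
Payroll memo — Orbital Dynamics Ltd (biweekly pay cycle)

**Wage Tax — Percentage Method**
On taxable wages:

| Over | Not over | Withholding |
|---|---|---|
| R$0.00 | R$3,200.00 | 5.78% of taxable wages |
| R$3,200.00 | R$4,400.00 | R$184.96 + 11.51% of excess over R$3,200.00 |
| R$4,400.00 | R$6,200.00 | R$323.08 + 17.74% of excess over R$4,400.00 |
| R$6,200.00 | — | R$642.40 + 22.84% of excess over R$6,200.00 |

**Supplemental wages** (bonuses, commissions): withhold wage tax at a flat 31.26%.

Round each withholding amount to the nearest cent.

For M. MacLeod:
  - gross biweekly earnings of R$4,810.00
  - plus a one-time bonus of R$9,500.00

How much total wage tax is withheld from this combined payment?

R$3,365.51

Wage Tax: taxable = R$4,810.00
  R$323.08 + 17.74% × (R$4,810.00 − R$4,400.00) = R$323.08 + 17.74% × R$410.00 = R$395.81
Supplemental (31.26% flat on bonus): 31.26% × R$9,500.00 = R$2,969.70
Total wage tax: R$395.81 + R$2,969.70 = R$3,365.51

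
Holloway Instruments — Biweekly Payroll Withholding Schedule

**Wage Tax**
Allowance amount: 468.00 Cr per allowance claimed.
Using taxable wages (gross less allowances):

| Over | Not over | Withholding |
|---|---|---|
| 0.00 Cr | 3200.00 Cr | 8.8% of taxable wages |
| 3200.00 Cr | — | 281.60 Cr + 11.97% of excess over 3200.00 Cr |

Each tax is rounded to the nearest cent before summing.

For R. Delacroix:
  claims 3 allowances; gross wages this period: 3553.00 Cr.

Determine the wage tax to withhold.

Wage Tax: taxable = 3553.00 Cr − 3×468.00 Cr = 2149.00 Cr
  8.8% × 2149.00 Cr = 189.11 Cr

189.11 Cr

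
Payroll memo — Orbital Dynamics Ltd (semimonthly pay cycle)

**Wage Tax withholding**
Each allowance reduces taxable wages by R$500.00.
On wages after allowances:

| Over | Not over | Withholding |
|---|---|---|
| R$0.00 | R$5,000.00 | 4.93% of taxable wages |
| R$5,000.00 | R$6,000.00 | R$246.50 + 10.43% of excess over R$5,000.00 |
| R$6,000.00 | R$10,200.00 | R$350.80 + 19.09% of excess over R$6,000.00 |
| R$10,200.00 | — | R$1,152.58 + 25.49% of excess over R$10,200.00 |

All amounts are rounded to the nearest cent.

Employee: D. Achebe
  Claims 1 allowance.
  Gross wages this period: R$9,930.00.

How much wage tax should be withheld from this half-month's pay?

Wage Tax: taxable = R$9,930.00 − 1×R$500.00 = R$9,430.00
  R$350.80 + 19.09% × (R$9,430.00 − R$6,000.00) = R$350.80 + 19.09% × R$3,430.00 = R$1,005.59

R$1,005.59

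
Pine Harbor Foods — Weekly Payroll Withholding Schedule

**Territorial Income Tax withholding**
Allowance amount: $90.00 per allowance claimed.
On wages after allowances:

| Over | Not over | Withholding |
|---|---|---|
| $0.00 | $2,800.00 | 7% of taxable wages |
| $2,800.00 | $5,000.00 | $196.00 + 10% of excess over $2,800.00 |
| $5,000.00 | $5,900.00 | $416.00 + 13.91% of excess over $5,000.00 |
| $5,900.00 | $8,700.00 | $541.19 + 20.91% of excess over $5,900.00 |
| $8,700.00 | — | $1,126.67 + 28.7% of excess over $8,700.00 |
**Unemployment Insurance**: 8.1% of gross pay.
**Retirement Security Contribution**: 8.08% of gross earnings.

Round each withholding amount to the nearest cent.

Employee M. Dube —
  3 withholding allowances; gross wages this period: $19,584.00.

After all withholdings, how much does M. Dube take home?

Territorial Income Tax: taxable = $19,584.00 − 3×$90.00 = $19,314.00
  $1,126.67 + 28.7% × ($19,314.00 − $8,700.00) = $1,126.67 + 28.7% × $10,614.00 = $4,172.89
Unemployment Insurance: 8.1% × $19,584.00 = $1,586.30
Retirement Security Contribution: 8.08% × $19,584.00 = $1,582.39
Total withheld: $4,172.89 + $1,586.30 + $1,582.39 = $7,341.58
Net pay: $19,584.00 − $7,341.58 = $12,242.42

$12,242.42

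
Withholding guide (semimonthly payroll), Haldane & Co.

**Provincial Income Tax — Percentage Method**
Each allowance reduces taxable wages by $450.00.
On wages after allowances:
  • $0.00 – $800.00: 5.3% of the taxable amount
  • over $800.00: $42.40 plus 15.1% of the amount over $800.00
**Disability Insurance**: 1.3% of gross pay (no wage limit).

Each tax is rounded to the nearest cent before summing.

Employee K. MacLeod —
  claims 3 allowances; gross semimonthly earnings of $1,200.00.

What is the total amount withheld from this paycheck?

Provincial Income Tax: taxable = $1,200.00 − 3×$450.00 = $-150.00
  Taxable ≤ 0 → $0.00
Disability Insurance: 1.3% × $1,200.00 = $15.60
Total: $0.00 + $15.60 = $15.60

$15.60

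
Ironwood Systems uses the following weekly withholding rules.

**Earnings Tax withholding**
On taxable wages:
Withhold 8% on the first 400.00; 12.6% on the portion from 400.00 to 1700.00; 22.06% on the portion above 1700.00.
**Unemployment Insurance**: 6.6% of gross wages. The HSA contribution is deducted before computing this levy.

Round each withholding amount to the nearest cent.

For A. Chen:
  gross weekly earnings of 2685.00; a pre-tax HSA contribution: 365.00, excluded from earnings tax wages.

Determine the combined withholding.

485.69

Earnings Tax: taxable = 2685.00 − 365.00 = 2320.00
  195.80 + 22.06% × (2320.00 − 1700.00) = 195.80 + 22.06% × 620.00 = 332.57
Unemployment Insurance: 6.6% × 2320.00 = 153.12
Total: 332.57 + 153.12 = 485.69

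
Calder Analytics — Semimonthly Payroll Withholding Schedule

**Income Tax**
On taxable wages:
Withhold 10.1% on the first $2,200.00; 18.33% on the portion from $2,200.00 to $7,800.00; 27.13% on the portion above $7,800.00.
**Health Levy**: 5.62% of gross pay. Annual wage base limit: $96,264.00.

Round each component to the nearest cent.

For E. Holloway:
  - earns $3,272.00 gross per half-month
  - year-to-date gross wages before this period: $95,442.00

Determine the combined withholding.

Income Tax: taxable = $3,272.00
  $222.20 + 18.33% × ($3,272.00 − $2,200.00) = $222.20 + 18.33% × $1,072.00 = $418.70
Health Levy: cap $96,264.00 − YTD $95,442.00 = $822.00 subject; 5.62% × $822.00 = $46.20
Total: $418.70 + $46.20 = $464.90

$464.90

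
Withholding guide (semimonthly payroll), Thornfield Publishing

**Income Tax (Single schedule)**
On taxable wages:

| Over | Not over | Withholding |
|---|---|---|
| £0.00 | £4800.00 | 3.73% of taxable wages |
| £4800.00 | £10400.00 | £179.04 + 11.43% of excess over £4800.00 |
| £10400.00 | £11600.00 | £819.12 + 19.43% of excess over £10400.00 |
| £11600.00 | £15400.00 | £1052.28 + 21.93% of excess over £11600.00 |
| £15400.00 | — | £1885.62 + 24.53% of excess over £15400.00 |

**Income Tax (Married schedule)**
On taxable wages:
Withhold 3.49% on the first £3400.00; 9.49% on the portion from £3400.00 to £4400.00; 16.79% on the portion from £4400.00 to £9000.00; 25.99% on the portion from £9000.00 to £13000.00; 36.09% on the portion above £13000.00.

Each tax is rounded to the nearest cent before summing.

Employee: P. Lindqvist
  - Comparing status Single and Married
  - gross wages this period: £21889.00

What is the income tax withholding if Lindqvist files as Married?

Income Tax (Married): taxable = £21889.00
  £2025.50 + 36.09% × (£21889.00 − £13000.00) = £2025.50 + 36.09% × £8889.00 = £5233.54

£5233.54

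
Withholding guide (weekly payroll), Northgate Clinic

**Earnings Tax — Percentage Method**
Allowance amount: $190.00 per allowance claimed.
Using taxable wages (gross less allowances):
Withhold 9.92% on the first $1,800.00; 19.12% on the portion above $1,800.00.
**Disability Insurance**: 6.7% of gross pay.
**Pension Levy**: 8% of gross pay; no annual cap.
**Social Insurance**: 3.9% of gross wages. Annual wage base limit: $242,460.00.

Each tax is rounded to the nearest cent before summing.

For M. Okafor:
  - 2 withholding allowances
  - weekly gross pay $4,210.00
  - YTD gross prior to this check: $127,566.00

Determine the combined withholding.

Earnings Tax: taxable = $4,210.00 − 2×$190.00 = $3,830.00
  $178.56 + 19.12% × ($3,830.00 − $1,800.00) = $178.56 + 19.12% × $2,030.00 = $566.70
Disability Insurance: 6.7% × $4,210.00 = $282.07
Pension Levy: 8% × $4,210.00 = $336.80
Social Insurance: 3.9% × $4,210.00 = $164.19
Total: $566.70 + $282.07 + $336.80 + $164.19 = $1,349.76

$1,349.76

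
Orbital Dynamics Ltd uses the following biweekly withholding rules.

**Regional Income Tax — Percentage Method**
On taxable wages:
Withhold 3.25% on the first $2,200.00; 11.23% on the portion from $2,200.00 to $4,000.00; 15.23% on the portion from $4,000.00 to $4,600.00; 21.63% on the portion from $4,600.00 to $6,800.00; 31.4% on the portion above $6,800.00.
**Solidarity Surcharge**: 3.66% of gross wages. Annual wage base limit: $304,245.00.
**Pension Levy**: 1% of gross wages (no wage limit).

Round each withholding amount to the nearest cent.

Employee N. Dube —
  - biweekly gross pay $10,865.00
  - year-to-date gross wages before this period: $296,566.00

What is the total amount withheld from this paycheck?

Regional Income Tax: taxable = $10,865.00
  $840.88 + 31.4% × ($10,865.00 − $6,800.00) = $840.88 + 31.4% × $4,065.00 = $2,117.29
Solidarity Surcharge: cap $304,245.00 − YTD $296,566.00 = $7,679.00 subject; 3.66% × $7,679.00 = $281.05
Pension Levy: 1% × $10,865.00 = $108.65
Total: $2,117.29 + $281.05 + $108.65 = $2,506.99

$2,506.99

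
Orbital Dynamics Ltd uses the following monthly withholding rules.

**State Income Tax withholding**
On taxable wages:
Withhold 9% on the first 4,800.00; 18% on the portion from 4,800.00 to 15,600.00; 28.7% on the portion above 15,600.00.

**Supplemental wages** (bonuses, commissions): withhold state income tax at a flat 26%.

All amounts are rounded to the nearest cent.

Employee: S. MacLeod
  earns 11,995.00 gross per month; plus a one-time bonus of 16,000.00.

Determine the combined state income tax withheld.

5,887.10

State Income Tax: taxable = 11,995.00
  432.00 + 18% × (11,995.00 − 4,800.00) = 432.00 + 18% × 7,195.00 = 1,727.10
Supplemental (26% flat on bonus): 26% × 16,000.00 = 4,160.00
Total state income tax: 1,727.10 + 4,160.00 = 5,887.10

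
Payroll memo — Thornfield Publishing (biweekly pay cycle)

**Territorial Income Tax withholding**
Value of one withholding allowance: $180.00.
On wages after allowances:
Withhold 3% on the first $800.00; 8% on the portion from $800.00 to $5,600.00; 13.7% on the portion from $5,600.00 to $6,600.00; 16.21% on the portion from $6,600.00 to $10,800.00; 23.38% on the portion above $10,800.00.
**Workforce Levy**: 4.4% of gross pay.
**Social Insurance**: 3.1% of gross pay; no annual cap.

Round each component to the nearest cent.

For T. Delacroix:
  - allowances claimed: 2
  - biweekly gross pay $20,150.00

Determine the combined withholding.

Territorial Income Tax: taxable = $20,150.00 − 2×$180.00 = $19,790.00
  $1,225.82 + 23.38% × ($19,790.00 − $10,800.00) = $1,225.82 + 23.38% × $8,990.00 = $3,327.68
Workforce Levy: 4.4% × $20,150.00 = $886.60
Social Insurance: 3.1% × $20,150.00 = $624.65
Total: $3,327.68 + $886.60 + $624.65 = $4,838.93

$4,838.93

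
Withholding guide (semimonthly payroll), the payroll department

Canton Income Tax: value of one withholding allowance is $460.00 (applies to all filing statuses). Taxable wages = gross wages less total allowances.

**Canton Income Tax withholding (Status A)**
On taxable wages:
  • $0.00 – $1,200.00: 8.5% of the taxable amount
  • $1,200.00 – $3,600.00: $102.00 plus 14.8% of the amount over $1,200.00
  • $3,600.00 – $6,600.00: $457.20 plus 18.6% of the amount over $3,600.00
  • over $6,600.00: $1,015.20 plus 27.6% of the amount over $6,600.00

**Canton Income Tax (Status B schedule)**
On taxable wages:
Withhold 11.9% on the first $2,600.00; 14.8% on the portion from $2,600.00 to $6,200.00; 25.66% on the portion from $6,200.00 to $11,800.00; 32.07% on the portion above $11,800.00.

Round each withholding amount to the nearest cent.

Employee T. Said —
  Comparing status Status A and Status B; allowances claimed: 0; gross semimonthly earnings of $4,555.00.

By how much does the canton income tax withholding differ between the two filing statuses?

$36.09

Canton Income Tax (Status A): taxable = $4,555.00
  $457.20 + 18.6% × ($4,555.00 − $3,600.00) = $457.20 + 18.6% × $955.00 = $634.83
Canton Income Tax (Status B): taxable = $4,555.00
  $309.40 + 14.8% × ($4,555.00 − $2,600.00) = $309.40 + 14.8% × $1,955.00 = $598.74
Difference: |$634.83 − $598.74| = $36.09 (higher under Status A)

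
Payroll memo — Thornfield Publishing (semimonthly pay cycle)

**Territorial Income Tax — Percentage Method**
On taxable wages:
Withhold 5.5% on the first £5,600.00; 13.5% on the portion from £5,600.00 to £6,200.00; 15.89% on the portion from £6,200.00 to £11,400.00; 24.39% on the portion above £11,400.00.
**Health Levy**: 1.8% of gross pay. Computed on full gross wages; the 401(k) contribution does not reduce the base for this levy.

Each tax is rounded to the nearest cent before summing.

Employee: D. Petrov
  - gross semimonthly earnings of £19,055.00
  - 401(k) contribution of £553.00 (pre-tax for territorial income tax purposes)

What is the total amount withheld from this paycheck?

Territorial Income Tax: taxable = £19,055.00 − £553.00 = £18,502.00
  £1,215.28 + 24.39% × (£18,502.00 − £11,400.00) = £1,215.28 + 24.39% × £7,102.00 = £2,947.46
Health Levy: 1.8% × £19,055.00 = £342.99
Total: £2,947.46 + £342.99 = £3,290.45

£3,290.45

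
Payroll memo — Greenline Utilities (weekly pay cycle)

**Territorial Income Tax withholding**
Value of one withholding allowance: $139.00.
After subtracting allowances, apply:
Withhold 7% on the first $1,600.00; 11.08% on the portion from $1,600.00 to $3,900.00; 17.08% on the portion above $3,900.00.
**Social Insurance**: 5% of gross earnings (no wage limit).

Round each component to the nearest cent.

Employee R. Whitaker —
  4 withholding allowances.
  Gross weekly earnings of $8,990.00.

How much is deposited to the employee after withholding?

$7,399.25

Territorial Income Tax: taxable = $8,990.00 − 4×$139.00 = $8,434.00
  $366.84 + 17.08% × ($8,434.00 − $3,900.00) = $366.84 + 17.08% × $4,534.00 = $1,141.25
Social Insurance: 5% × $8,990.00 = $449.50
Total withheld: $1,141.25 + $449.50 = $1,590.75
Net pay: $8,990.00 − $1,590.75 = $7,399.25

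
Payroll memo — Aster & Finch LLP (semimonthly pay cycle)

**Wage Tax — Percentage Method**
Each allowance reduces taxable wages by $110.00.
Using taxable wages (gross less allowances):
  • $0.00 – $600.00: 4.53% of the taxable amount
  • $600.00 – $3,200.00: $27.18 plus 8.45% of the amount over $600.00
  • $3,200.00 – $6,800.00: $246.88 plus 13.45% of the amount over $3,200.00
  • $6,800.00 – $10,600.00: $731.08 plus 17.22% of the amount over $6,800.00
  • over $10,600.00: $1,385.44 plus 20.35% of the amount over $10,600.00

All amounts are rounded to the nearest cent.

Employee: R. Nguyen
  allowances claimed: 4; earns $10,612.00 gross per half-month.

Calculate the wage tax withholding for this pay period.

Wage Tax: taxable = $10,612.00 − 4×$110.00 = $10,172.00
  $731.08 + 17.22% × ($10,172.00 − $6,800.00) = $731.08 + 17.22% × $3,372.00 = $1,311.74

$1,311.74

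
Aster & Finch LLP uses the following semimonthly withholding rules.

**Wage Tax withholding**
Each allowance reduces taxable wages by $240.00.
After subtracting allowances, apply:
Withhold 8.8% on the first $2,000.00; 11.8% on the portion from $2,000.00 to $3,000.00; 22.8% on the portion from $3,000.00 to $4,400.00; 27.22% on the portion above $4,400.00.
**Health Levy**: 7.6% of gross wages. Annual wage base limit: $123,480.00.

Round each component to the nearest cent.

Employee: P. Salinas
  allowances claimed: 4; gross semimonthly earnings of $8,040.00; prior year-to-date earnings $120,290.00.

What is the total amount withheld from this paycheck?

Wage Tax: taxable = $8,040.00 − 4×$240.00 = $7,080.00
  $613.20 + 27.22% × ($7,080.00 − $4,400.00) = $613.20 + 27.22% × $2,680.00 = $1,342.70
Health Levy: cap $123,480.00 − YTD $120,290.00 = $3,190.00 subject; 7.6% × $3,190.00 = $242.44
Total: $1,342.70 + $242.44 = $1,585.14

$1,585.14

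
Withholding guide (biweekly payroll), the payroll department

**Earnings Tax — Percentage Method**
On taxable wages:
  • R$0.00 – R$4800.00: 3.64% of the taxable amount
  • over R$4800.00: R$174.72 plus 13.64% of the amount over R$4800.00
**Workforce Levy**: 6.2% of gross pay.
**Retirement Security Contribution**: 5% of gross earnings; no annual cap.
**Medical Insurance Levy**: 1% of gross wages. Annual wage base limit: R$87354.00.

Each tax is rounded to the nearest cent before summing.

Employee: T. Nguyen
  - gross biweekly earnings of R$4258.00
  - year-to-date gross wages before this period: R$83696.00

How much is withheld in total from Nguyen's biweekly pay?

Earnings Tax: taxable = R$4258.00
  3.64% × R$4258.00 = R$154.99
Workforce Levy: 6.2% × R$4258.00 = R$264.00
Retirement Security Contribution: 5% × R$4258.00 = R$212.90
Medical Insurance Levy: cap R$87354.00 − YTD R$83696.00 = R$3658.00 subject; 1% × R$3658.00 = R$36.58
Total: R$154.99 + R$264.00 + R$212.90 + R$36.58 = R$668.47

R$668.47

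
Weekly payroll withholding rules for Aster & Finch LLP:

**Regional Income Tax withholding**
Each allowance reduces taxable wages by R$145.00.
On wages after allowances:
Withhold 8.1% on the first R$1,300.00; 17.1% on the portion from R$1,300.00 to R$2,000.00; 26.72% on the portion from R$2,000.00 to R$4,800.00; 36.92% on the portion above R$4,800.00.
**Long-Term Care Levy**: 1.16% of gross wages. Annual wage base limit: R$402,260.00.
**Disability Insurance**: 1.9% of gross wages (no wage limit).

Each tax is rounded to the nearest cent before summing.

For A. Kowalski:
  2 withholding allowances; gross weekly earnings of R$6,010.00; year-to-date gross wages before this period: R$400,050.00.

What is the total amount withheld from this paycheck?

R$1,452.65

Regional Income Tax: taxable = R$6,010.00 − 2×R$145.00 = R$5,720.00
  R$973.16 + 36.92% × (R$5,720.00 − R$4,800.00) = R$973.16 + 36.92% × R$920.00 = R$1,312.82
Long-Term Care Levy: cap R$402,260.00 − YTD R$400,050.00 = R$2,210.00 subject; 1.16% × R$2,210.00 = R$25.64
Disability Insurance: 1.9% × R$6,010.00 = R$114.19
Total: R$1,312.82 + R$25.64 + R$114.19 = R$1,452.65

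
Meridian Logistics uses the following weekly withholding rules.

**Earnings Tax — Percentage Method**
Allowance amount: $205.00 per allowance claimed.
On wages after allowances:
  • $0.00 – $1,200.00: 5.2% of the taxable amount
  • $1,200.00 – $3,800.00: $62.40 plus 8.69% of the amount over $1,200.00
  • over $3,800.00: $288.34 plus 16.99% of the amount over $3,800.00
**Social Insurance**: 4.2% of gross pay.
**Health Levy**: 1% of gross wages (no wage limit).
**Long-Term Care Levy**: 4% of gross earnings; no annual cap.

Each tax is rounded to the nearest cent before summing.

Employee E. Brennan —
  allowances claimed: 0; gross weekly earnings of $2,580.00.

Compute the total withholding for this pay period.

Earnings Tax: taxable = $2,580.00
  $62.40 + 8.69% × ($2,580.00 − $1,200.00) = $62.40 + 8.69% × $1,380.00 = $182.32
Social Insurance: 4.2% × $2,580.00 = $108.36
Health Levy: 1% × $2,580.00 = $25.80
Long-Term Care Levy: 4% × $2,580.00 = $103.20
Total: $182.32 + $108.36 + $25.80 + $103.20 = $419.68

$419.68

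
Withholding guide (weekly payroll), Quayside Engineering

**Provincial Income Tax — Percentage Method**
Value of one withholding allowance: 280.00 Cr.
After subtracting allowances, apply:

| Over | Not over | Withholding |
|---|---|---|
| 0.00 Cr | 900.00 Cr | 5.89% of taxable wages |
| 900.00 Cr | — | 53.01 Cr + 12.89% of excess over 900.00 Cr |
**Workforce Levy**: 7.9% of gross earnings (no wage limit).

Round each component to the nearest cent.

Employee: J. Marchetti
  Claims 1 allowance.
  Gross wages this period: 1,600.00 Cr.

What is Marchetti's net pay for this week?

Provincial Income Tax: taxable = 1,600.00 Cr − 1×280.00 Cr = 1,320.00 Cr
  53.01 Cr + 12.89% × (1,320.00 Cr − 900.00 Cr) = 53.01 Cr + 12.89% × 420.00 Cr = 107.15 Cr
Workforce Levy: 7.9% × 1,600.00 Cr = 126.40 Cr
Total withheld: 107.15 Cr + 126.40 Cr = 233.55 Cr
Net pay: 1,600.00 Cr − 233.55 Cr = 1,366.45 Cr

1,366.45 Cr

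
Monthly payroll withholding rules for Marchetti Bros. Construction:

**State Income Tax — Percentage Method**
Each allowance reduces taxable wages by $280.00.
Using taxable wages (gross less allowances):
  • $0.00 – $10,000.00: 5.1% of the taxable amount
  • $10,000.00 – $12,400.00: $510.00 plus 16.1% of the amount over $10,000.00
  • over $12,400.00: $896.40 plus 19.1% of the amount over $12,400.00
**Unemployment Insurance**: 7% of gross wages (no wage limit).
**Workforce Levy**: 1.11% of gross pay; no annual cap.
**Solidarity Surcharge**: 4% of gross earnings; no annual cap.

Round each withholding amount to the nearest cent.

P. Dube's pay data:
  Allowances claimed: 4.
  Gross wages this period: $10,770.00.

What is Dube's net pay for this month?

$8,973.60

State Income Tax: taxable = $10,770.00 − 4×$280.00 = $9,650.00
  5.1% × $9,650.00 = $492.15
Unemployment Insurance: 7% × $10,770.00 = $753.90
Workforce Levy: 1.11% × $10,770.00 = $119.55
Solidarity Surcharge: 4% × $10,770.00 = $430.80
Total withheld: $492.15 + $753.90 + $119.55 + $430.80 = $1,796.40
Net pay: $10,770.00 − $1,796.40 = $8,973.60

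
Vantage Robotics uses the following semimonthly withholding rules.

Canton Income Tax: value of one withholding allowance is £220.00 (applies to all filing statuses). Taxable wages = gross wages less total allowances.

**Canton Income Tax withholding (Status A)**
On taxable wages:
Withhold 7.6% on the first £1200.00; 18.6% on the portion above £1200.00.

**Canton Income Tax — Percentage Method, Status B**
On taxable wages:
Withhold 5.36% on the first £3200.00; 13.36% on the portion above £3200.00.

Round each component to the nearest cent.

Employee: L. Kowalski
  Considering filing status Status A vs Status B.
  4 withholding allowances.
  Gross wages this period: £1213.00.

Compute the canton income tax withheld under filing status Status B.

£17.85

Canton Income Tax (Status B): taxable = £1213.00 − 4×£220.00 = £333.00
  5.36% × £333.00 = £17.85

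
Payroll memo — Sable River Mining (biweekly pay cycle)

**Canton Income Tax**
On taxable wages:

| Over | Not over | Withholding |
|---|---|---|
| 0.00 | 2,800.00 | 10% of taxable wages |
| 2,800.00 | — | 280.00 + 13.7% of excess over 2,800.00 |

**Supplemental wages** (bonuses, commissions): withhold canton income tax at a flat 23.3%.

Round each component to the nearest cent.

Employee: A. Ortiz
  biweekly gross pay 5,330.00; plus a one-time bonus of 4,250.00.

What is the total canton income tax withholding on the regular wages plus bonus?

Canton Income Tax: taxable = 5,330.00
  280.00 + 13.7% × (5,330.00 − 2,800.00) = 280.00 + 13.7% × 2,530.00 = 626.61
Supplemental (23.3% flat on bonus): 23.3% × 4,250.00 = 990.25
Total canton income tax: 626.61 + 990.25 = 1,616.86

1,616.86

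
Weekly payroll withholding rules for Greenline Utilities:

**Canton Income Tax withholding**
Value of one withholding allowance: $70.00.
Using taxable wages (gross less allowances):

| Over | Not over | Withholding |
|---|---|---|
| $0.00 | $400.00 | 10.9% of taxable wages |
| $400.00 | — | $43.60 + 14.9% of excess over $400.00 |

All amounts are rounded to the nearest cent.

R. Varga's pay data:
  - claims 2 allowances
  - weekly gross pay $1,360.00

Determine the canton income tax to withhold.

Canton Income Tax: taxable = $1,360.00 − 2×$70.00 = $1,220.00
  $43.60 + 14.9% × ($1,220.00 − $400.00) = $43.60 + 14.9% × $820.00 = $165.78

$165.78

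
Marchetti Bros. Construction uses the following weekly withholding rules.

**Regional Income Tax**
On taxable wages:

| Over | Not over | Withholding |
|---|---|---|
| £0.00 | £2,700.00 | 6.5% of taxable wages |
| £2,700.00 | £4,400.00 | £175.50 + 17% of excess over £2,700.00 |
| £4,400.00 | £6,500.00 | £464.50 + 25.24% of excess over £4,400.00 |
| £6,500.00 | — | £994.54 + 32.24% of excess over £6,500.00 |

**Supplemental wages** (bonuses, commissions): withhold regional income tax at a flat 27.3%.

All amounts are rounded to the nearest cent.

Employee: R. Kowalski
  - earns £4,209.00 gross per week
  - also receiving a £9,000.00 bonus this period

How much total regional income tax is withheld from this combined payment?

Regional Income Tax: taxable = £4,209.00
  £175.50 + 17% × (£4,209.00 − £2,700.00) = £175.50 + 17% × £1,509.00 = £432.03
Supplemental (27.3% flat on bonus): 27.3% × £9,000.00 = £2,457.00
Total regional income tax: £432.03 + £2,457.00 = £2,889.03

£2,889.03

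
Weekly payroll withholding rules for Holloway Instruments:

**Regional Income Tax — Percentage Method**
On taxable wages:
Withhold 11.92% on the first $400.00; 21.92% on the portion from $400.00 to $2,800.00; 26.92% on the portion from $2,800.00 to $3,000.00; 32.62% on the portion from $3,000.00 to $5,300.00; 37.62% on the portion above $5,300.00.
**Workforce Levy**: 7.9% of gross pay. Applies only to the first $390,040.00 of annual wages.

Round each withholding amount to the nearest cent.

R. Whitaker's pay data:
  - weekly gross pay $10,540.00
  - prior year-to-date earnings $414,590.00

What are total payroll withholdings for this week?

$3,349.15

Regional Income Tax: taxable = $10,540.00
  $1,377.86 + 37.62% × ($10,540.00 − $5,300.00) = $1,377.86 + 37.62% × $5,240.00 = $3,349.15
Workforce Levy: YTD $414,590.00 ≥ cap $390,040.00 → $0.00
Total: $3,349.15 + $0.00 = $3,349.15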